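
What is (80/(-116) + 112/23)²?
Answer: 7772944/444889 ≈ 17.472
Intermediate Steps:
(80/(-116) + 112/23)² = (80*(-1/116) + 112*(1/23))² = (-20/29 + 112/23)² = (2788/667)² = 7772944/444889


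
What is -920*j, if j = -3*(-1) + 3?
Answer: -5520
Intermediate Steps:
j = 6 (j = 3 + 3 = 6)
-920*j = -920*6 = -5520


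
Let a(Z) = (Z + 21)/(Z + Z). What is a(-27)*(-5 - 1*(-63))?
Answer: 58/9 ≈ 6.4444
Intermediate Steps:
a(Z) = (21 + Z)/(2*Z) (a(Z) = (21 + Z)/((2*Z)) = (21 + Z)*(1/(2*Z)) = (21 + Z)/(2*Z))
a(-27)*(-5 - 1*(-63)) = ((½)*(21 - 27)/(-27))*(-5 - 1*(-63)) = ((½)*(-1/27)*(-6))*(-5 + 63) = (⅑)*58 = 58/9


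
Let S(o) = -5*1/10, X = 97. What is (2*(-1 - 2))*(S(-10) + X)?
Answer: -579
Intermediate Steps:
S(o) = -½ (S(o) = -5*⅒ = -½)
(2*(-1 - 2))*(S(-10) + X) = (2*(-1 - 2))*(-½ + 97) = (2*(-3))*(193/2) = -6*193/2 = -579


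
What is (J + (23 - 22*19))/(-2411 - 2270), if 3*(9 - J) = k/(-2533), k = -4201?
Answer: 2937415/35570919 ≈ 0.082579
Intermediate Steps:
J = 64190/7599 (J = 9 - (-4201)/(3*(-2533)) = 9 - (-4201)*(-1)/(3*2533) = 9 - ⅓*4201/2533 = 9 - 4201/7599 = 64190/7599 ≈ 8.4472)
(J + (23 - 22*19))/(-2411 - 2270) = (64190/7599 + (23 - 22*19))/(-2411 - 2270) = (64190/7599 + (23 - 418))/(-4681) = (64190/7599 - 395)*(-1/4681) = -2937415/7599*(-1/4681) = 2937415/35570919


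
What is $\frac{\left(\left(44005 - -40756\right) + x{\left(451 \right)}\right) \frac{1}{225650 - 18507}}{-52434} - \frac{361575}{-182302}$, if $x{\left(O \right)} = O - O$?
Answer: $\frac{981793033629457}{495010821693681} \approx 1.9834$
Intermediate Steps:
$x{\left(O \right)} = 0$
$\frac{\left(\left(44005 - -40756\right) + x{\left(451 \right)}\right) \frac{1}{225650 - 18507}}{-52434} - \frac{361575}{-182302} = \frac{\left(\left(44005 - -40756\right) + 0\right) \frac{1}{225650 - 18507}}{-52434} - \frac{361575}{-182302} = \frac{\left(44005 + 40756\right) + 0}{207143} \left(- \frac{1}{52434}\right) - - \frac{361575}{182302} = \left(84761 + 0\right) \frac{1}{207143} \left(- \frac{1}{52434}\right) + \frac{361575}{182302} = 84761 \cdot \frac{1}{207143} \left(- \frac{1}{52434}\right) + \frac{361575}{182302} = \frac{84761}{207143} \left(- \frac{1}{52434}\right) + \frac{361575}{182302} = - \frac{84761}{10861336062} + \frac{361575}{182302} = \frac{981793033629457}{495010821693681}$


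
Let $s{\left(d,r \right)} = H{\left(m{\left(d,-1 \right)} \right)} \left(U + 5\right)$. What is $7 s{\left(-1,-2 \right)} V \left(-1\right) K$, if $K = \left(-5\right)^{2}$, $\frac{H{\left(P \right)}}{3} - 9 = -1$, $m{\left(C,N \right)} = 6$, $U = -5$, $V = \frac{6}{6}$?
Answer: $0$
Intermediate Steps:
$V = 1$ ($V = 6 \cdot \frac{1}{6} = 1$)
$H{\left(P \right)} = 24$ ($H{\left(P \right)} = 27 + 3 \left(-1\right) = 27 - 3 = 24$)
$s{\left(d,r \right)} = 0$ ($s{\left(d,r \right)} = 24 \left(-5 + 5\right) = 24 \cdot 0 = 0$)
$K = 25$
$7 s{\left(-1,-2 \right)} V \left(-1\right) K = 7 \cdot 0 \cdot 1 \left(-1\right) 25 = 0 \left(\left(-1\right) 25\right) = 0 \left(-25\right) = 0$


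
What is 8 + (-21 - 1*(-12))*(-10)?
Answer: 98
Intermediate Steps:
8 + (-21 - 1*(-12))*(-10) = 8 + (-21 + 12)*(-10) = 8 - 9*(-10) = 8 + 90 = 98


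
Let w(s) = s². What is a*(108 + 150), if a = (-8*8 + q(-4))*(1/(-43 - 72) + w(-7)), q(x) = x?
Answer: -98842896/115 ≈ -8.5950e+5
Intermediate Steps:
a = -383112/115 (a = (-8*8 - 4)*(1/(-43 - 72) + (-7)²) = (-64 - 4)*(1/(-115) + 49) = -68*(-1/115 + 49) = -68*5634/115 = -383112/115 ≈ -3331.4)
a*(108 + 150) = -383112*(108 + 150)/115 = -383112/115*258 = -98842896/115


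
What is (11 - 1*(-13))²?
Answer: 576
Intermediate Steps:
(11 - 1*(-13))² = (11 + 13)² = 24² = 576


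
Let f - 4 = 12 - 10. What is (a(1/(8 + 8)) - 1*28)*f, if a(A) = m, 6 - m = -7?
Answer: -90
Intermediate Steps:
m = 13 (m = 6 - 1*(-7) = 6 + 7 = 13)
f = 6 (f = 4 + (12 - 10) = 4 + 2 = 6)
a(A) = 13
(a(1/(8 + 8)) - 1*28)*f = (13 - 1*28)*6 = (13 - 28)*6 = -15*6 = -90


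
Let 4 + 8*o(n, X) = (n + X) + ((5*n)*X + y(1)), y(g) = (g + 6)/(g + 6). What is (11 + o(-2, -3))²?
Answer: 3025/16 ≈ 189.06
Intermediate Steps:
y(g) = 1 (y(g) = (6 + g)/(6 + g) = 1)
o(n, X) = -3/8 + X/8 + n/8 + 5*X*n/8 (o(n, X) = -½ + ((n + X) + ((5*n)*X + 1))/8 = -½ + ((X + n) + (5*X*n + 1))/8 = -½ + ((X + n) + (1 + 5*X*n))/8 = -½ + (1 + X + n + 5*X*n)/8 = -½ + (⅛ + X/8 + n/8 + 5*X*n/8) = -3/8 + X/8 + n/8 + 5*X*n/8)
(11 + o(-2, -3))² = (11 + (-3/8 + (⅛)*(-3) + (⅛)*(-2) + (5/8)*(-3)*(-2)))² = (11 + (-3/8 - 3/8 - ¼ + 15/4))² = (11 + 11/4)² = (55/4)² = 3025/16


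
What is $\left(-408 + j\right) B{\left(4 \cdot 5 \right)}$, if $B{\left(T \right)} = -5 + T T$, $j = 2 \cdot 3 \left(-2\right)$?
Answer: $-165900$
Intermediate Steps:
$j = -12$ ($j = 6 \left(-2\right) = -12$)
$B{\left(T \right)} = -5 + T^{2}$
$\left(-408 + j\right) B{\left(4 \cdot 5 \right)} = \left(-408 - 12\right) \left(-5 + \left(4 \cdot 5\right)^{2}\right) = - 420 \left(-5 + 20^{2}\right) = - 420 \left(-5 + 400\right) = \left(-420\right) 395 = -165900$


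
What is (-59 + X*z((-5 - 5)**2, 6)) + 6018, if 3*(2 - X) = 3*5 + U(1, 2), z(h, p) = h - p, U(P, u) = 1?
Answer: 16937/3 ≈ 5645.7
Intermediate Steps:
X = -10/3 (X = 2 - (3*5 + 1)/3 = 2 - (15 + 1)/3 = 2 - 1/3*16 = 2 - 16/3 = -10/3 ≈ -3.3333)
(-59 + X*z((-5 - 5)**2, 6)) + 6018 = (-59 - 10*((-5 - 5)**2 - 1*6)/3) + 6018 = (-59 - 10*((-10)**2 - 6)/3) + 6018 = (-59 - 10*(100 - 6)/3) + 6018 = (-59 - 10/3*94) + 6018 = (-59 - 940/3) + 6018 = -1117/3 + 6018 = 16937/3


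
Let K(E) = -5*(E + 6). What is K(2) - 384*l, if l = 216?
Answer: -82984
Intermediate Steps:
K(E) = -30 - 5*E (K(E) = -5*(6 + E) = -30 - 5*E)
K(2) - 384*l = (-30 - 5*2) - 384*216 = (-30 - 10) - 82944 = -40 - 82944 = -82984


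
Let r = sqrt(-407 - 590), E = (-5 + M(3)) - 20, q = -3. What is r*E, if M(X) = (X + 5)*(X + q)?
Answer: -25*I*sqrt(997) ≈ -789.38*I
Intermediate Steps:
M(X) = (-3 + X)*(5 + X) (M(X) = (X + 5)*(X - 3) = (5 + X)*(-3 + X) = (-3 + X)*(5 + X))
E = -25 (E = (-5 + (-15 + 3**2 + 2*3)) - 20 = (-5 + (-15 + 9 + 6)) - 20 = (-5 + 0) - 20 = -5 - 20 = -25)
r = I*sqrt(997) (r = sqrt(-997) = I*sqrt(997) ≈ 31.575*I)
r*E = (I*sqrt(997))*(-25) = -25*I*sqrt(997)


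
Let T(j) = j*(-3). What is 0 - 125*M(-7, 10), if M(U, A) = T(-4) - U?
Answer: -2375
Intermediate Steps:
T(j) = -3*j
M(U, A) = 12 - U (M(U, A) = -3*(-4) - U = 12 - U)
0 - 125*M(-7, 10) = 0 - 125*(12 - 1*(-7)) = 0 - 125*(12 + 7) = 0 - 125*19 = 0 - 2375 = -2375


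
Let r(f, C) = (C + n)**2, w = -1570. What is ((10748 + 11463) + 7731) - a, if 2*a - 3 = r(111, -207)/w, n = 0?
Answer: 94056019/3140 ≈ 29954.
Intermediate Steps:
r(f, C) = C**2 (r(f, C) = (C + 0)**2 = C**2)
a = -38139/3140 (a = 3/2 + ((-207)**2/(-1570))/2 = 3/2 + (42849*(-1/1570))/2 = 3/2 + (1/2)*(-42849/1570) = 3/2 - 42849/3140 = -38139/3140 ≈ -12.146)
((10748 + 11463) + 7731) - a = ((10748 + 11463) + 7731) - 1*(-38139/3140) = (22211 + 7731) + 38139/3140 = 29942 + 38139/3140 = 94056019/3140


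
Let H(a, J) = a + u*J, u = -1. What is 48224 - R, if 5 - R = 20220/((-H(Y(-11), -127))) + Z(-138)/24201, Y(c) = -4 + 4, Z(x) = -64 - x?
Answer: 147713063591/3073527 ≈ 48060.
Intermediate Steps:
Y(c) = 0
H(a, J) = a - J
R = 504702457/3073527 (R = 5 - (20220/((-(0 - 1*(-127)))) + (-64 - 1*(-138))/24201) = 5 - (20220/((-(0 + 127))) + (-64 + 138)*(1/24201)) = 5 - (20220/((-1*127)) + 74*(1/24201)) = 5 - (20220/(-127) + 74/24201) = 5 - (20220*(-1/127) + 74/24201) = 5 - (-20220/127 + 74/24201) = 5 - 1*(-489334822/3073527) = 5 + 489334822/3073527 = 504702457/3073527 ≈ 164.21)
48224 - R = 48224 - 1*504702457/3073527 = 48224 - 504702457/3073527 = 147713063591/3073527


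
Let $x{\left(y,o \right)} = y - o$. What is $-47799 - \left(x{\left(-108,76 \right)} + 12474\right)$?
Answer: $-60089$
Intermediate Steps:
$-47799 - \left(x{\left(-108,76 \right)} + 12474\right) = -47799 - \left(\left(-108 - 76\right) + 12474\right) = -47799 - \left(-184 + 12474\right) = -47799 - 12290 = -60089$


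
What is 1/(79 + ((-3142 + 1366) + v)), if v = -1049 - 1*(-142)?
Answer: -1/2604 ≈ -0.00038402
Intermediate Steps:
v = -907 (v = -1049 + 142 = -907)
1/(79 + ((-3142 + 1366) + v)) = 1/(79 + ((-3142 + 1366) - 907)) = 1/(79 + (-1776 - 907)) = 1/(79 - 2683) = 1/(-2604) = -1/2604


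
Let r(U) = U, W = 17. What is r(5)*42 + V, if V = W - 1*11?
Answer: 216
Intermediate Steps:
V = 6 (V = 17 - 1*11 = 17 - 11 = 6)
r(5)*42 + V = 5*42 + 6 = 210 + 6 = 216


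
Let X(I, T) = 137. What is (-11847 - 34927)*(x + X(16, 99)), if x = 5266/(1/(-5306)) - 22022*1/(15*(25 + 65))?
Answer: 882174517743064/675 ≈ 1.3069e+12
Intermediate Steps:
x = -18860453311/675 (x = 5266/(-1/5306) - 22022/(90*15) = 5266*(-5306) - 22022/1350 = -27941396 - 22022*1/1350 = -27941396 - 11011/675 = -18860453311/675 ≈ -2.7941e+7)
(-11847 - 34927)*(x + X(16, 99)) = (-11847 - 34927)*(-18860453311/675 + 137) = -46774*(-18860360836/675) = 882174517743064/675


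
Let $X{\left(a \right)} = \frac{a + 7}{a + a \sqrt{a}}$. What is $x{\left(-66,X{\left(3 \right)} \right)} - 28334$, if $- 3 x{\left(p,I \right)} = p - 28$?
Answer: $- \frac{84908}{3} \approx -28303.0$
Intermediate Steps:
$X{\left(a \right)} = \frac{7 + a}{a + a^{\frac{3}{2}}}$
$x{\left(p,I \right)} = \frac{28}{3} - \frac{p}{3}$ ($x{\left(p,I \right)} = - \frac{p - 28}{3} = - \frac{-28 + p}{3} = \frac{28}{3} - \frac{p}{3}$)
$x{\left(-66,X{\left(3 \right)} \right)} - 28334 = \left(\frac{28}{3} - -22\right) - 28334 = \left(\frac{28}{3} + 22\right) - 28334 = \frac{94}{3} - 28334 = - \frac{84908}{3}$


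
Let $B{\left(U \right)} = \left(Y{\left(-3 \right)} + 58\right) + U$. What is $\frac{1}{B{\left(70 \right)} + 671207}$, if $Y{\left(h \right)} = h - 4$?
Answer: $\frac{1}{671328} \approx 1.4896 \cdot 10^{-6}$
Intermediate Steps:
$Y{\left(h \right)} = -4 + h$ ($Y{\left(h \right)} = h - 4 = -4 + h$)
$B{\left(U \right)} = 51 + U$ ($B{\left(U \right)} = \left(\left(-4 - 3\right) + 58\right) + U = \left(-7 + 58\right) + U = 51 + U$)
$\frac{1}{B{\left(70 \right)} + 671207} = \frac{1}{\left(51 + 70\right) + 671207} = \frac{1}{121 + 671207} = \frac{1}{671328}$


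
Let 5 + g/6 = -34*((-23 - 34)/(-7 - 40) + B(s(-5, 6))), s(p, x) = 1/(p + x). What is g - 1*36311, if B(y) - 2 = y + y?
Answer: -1758007/47 ≈ -37404.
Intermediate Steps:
B(y) = 2 + 2*y (B(y) = 2 + (y + y) = 2 + 2*y)
g = -51390/47 (g = -30 + 6*(-34*((-23 - 34)/(-7 - 40) + (2 + 2/(-5 + 6)))) = -30 + 6*(-34*(-57/(-47) + (2 + 2/1))) = -30 + 6*(-34*(-57*(-1/47) + (2 + 2*1))) = -30 + 6*(-34*(57/47 + (2 + 2))) = -30 + 6*(-34*(57/47 + 4)) = -30 + 6*(-34*245/47) = -30 + 6*(-8330/47) = -30 - 49980/47 = -51390/47 ≈ -1093.4)
g - 1*36311 = -51390/47 - 1*36311 = -51390/47 - 36311 = -1758007/47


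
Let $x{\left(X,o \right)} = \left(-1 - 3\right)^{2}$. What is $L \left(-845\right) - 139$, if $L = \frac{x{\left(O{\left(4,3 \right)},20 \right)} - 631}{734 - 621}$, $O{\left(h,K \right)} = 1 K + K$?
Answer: $\frac{503968}{113} \approx 4459.9$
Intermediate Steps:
$O{\left(h,K \right)} = 2 K$ ($O{\left(h,K \right)} = K + K = 2 K$)
$x{\left(X,o \right)} = 16$ ($x{\left(X,o \right)} = \left(-4\right)^{2} = 16$)
$L = - \frac{615}{113}$ ($L = \frac{16 - 631}{734 - 621} = - \frac{615}{113} \approx -5.4425$)
$L \left(-845\right) - 139 = \left(- \frac{615}{113}\right) \left(-845\right) - 139 = \frac{519675}{113} - 139 = \frac{503968}{113}$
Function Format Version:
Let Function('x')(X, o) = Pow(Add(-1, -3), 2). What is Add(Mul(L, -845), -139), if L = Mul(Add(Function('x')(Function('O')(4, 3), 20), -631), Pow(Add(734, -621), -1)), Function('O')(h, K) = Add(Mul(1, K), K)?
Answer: Rational(503968, 113) ≈ 4459.9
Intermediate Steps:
Function('O')(h, K) = Mul(2, K) (Function('O')(h, K) = Add(K, K) = Mul(2, K))
Function('x')(X, o) = 16 (Function('x')(X, o) = Pow(-4, 2) = 16)
L = Rational(-615, 113) (L = Mul(Add(16, -631), Pow(Add(734, -621), -1)) = Mul(-615, Pow(113, -1)) = Mul(-615, Rational(1, 113)) = Rational(-615, 113) ≈ -5.4425)
Add(Mul(L, -845), -139) = Add(Mul(Rational(-615, 113), -845), -139) = Add(Rational(519675, 113), -139) = Rational(503968, 113)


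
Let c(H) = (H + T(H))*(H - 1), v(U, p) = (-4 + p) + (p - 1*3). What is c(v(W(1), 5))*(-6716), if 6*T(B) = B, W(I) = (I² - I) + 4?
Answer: -47012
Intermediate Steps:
W(I) = 4 + I² - I
T(B) = B/6
v(U, p) = -7 + 2*p (v(U, p) = (-4 + p) + (p - 3) = (-4 + p) + (-3 + p) = -7 + 2*p)
c(H) = 7*H*(-1 + H)/6 (c(H) = (H + H/6)*(H - 1) = (7*H/6)*(-1 + H) = 7*H*(-1 + H)/6)
c(v(W(1), 5))*(-6716) = (7*(-7 + 2*5)*(-1 + (-7 + 2*5))/6)*(-6716) = (7*(-7 + 10)*(-1 + (-7 + 10))/6)*(-6716) = ((7/6)*3*(-1 + 3))*(-6716) = ((7/6)*3*2)*(-6716) = 7*(-6716) = -47012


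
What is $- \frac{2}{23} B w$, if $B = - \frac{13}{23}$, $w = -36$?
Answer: $- \frac{936}{529} \approx -1.7694$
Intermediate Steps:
$B = - \frac{13}{23}$ ($B = \left(-13\right) \frac{1}{23} = - \frac{13}{23} \approx -0.56522$)
$- \frac{2}{23} B w = - \frac{2}{23} \left(- \frac{13}{23}\right) \left(-36\right) = \left(-2\right) \frac{1}{23} \left(- \frac{13}{23}\right) \left(-36\right) = \left(- \frac{2}{23}\right) \left(- \frac{13}{23}\right) \left(-36\right) = \frac{26}{529} \left(-36\right) = - \frac{936}{529}$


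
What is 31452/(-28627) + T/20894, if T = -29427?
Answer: -1499564817/598132538 ≈ -2.5071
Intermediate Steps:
31452/(-28627) + T/20894 = 31452/(-28627) - 29427/20894 = 31452*(-1/28627) - 29427*1/20894 = -31452/28627 - 29427/20894 = -1499564817/598132538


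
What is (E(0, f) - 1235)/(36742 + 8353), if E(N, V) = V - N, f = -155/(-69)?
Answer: -17012/622311 ≈ -0.027337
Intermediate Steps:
f = 155/69 (f = -155*(-1/69) = 155/69 ≈ 2.2464)
(E(0, f) - 1235)/(36742 + 8353) = ((155/69 - 1*0) - 1235)/(36742 + 8353) = ((155/69 + 0) - 1235)/45095 = (155/69 - 1235)*(1/45095) = -85060/69*1/45095 = -17012/622311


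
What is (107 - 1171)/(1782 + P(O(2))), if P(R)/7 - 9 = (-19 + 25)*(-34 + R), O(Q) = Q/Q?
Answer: -1064/459 ≈ -2.3181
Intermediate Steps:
O(Q) = 1
P(R) = -1365 + 42*R (P(R) = 63 + 7*((-19 + 25)*(-34 + R)) = 63 + 7*(6*(-34 + R)) = 63 + 7*(-204 + 6*R) = 63 + (-1428 + 42*R) = -1365 + 42*R)
(107 - 1171)/(1782 + P(O(2))) = (107 - 1171)/(1782 + (-1365 + 42*1)) = -1064/(1782 + (-1365 + 42)) = -1064/(1782 - 1323) = -1064/459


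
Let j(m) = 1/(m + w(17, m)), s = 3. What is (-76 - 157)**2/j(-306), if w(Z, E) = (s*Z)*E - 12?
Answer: -864498036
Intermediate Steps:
w(Z, E) = -12 + 3*E*Z (w(Z, E) = (3*Z)*E - 12 = 3*E*Z - 12 = -12 + 3*E*Z)
j(m) = 1/(-12 + 52*m) (j(m) = 1/(m + (-12 + 3*m*17)) = 1/(m + (-12 + 51*m)) = 1/(-12 + 52*m))
(-76 - 157)**2/j(-306) = (-76 - 157)**2/((1/(4*(-3 + 13*(-306))))) = (-233)**2/((1/(4*(-3 - 3978)))) = 54289/(((1/4)/(-3981))) = 54289/(((1/4)*(-1/3981))) = 54289/(-1/15924) = 54289*(-15924) = -864498036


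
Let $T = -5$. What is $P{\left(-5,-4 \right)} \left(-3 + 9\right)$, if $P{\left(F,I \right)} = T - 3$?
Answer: $-48$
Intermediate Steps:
$P{\left(F,I \right)} = -8$ ($P{\left(F,I \right)} = -5 - 3 = -8$)
$P{\left(-5,-4 \right)} \left(-3 + 9\right) = - 8 \left(-3 + 9\right) = \left(-8\right) 6 = -48$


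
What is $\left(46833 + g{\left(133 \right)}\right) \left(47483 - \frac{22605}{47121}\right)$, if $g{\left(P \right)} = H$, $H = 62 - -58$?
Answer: $\frac{35017920488538}{15707} \approx 2.2294 \cdot 10^{9}$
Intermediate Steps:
$H = 120$ ($H = 62 + 58 = 120$)
$g{\left(P \right)} = 120$
$\left(46833 + g{\left(133 \right)}\right) \left(47483 - \frac{22605}{47121}\right) = \left(46833 + 120\right) \left(47483 - \frac{22605}{47121}\right) = 46953 \left(47483 - \frac{7535}{15707}\right) = 46953 \cdot \frac{745807946}{15707} = \frac{35017920488538}{15707}$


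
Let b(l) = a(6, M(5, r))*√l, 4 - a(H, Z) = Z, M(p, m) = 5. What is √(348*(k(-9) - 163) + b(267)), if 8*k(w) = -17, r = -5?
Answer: √(-229854 - 4*√267)/2 ≈ 239.75*I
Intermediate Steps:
k(w) = -17/8 (k(w) = (⅛)*(-17) = -17/8)
a(H, Z) = 4 - Z
b(l) = -√l (b(l) = (4 - 1*5)*√l = (4 - 5)*√l = -√l)
√(348*(k(-9) - 163) + b(267)) = √(348*(-17/8 - 163) - √267) = √(348*(-1321/8) - √267) = √(-114927/2 - √267)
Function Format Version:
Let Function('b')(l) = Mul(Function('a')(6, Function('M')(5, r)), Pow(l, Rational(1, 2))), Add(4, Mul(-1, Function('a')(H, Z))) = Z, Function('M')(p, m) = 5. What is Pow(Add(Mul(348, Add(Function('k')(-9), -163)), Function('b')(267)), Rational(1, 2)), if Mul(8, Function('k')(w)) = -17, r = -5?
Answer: Mul(Rational(1, 2), Pow(Add(-229854, Mul(-4, Pow(267, Rational(1, 2)))), Rational(1, 2))) ≈ Mul(239.75, I)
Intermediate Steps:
Function('k')(w) = Rational(-17, 8) (Function('k')(w) = Mul(Rational(1, 8), -17) = Rational(-17, 8))
Function('a')(H, Z) = Add(4, Mul(-1, Z))
Function('b')(l) = Mul(-1, Pow(l, Rational(1, 2))) (Function('b')(l) = Mul(Add(4, Mul(-1, 5)), Pow(l, Rational(1, 2))) = Mul(Add(4, -5), Pow(l, Rational(1, 2))) = Mul(-1, Pow(l, Rational(1, 2))))
Pow(Add(Mul(348, Add(Function('k')(-9), -163)), Function('b')(267)), Rational(1, 2)) = Pow(Add(Mul(348, Add(Rational(-17, 8), -163)), Mul(-1, Pow(267, Rational(1, 2)))), Rational(1, 2)) = Pow(Add(Mul(348, Rational(-1321, 8)), Mul(-1, Pow(267, Rational(1, 2)))), Rational(1, 2)) = Pow(Add(Rational(-114927, 2), Mul(-1, Pow(267, Rational(1, 2)))), Rational(1, 2))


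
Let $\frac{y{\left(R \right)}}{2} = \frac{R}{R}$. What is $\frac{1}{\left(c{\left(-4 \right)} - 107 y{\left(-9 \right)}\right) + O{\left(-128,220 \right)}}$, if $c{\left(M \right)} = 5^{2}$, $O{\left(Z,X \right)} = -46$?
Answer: $- \frac{1}{235} \approx -0.0042553$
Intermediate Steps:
$y{\left(R \right)} = 2$ ($y{\left(R \right)} = 2 \frac{R}{R} = 2 \cdot 1 = 2$)
$c{\left(M \right)} = 25$
$\frac{1}{\left(c{\left(-4 \right)} - 107 y{\left(-9 \right)}\right) + O{\left(-128,220 \right)}} = \frac{1}{\left(25 - 214\right) - 46} = \frac{1}{-189 - 46} = \frac{1}{-235} = - \frac{1}{235}$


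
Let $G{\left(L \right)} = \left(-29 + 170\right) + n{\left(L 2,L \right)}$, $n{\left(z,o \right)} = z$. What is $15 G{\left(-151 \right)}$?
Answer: $-2415$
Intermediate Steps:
$G{\left(L \right)} = 141 + 2 L$ ($G{\left(L \right)} = \left(-29 + 170\right) + L 2 = 141 + 2 L$)
$15 G{\left(-151 \right)} = 15 \left(141 + 2 \left(-151\right)\right) = 15 \left(141 - 302\right) = 15 \left(-161\right) = -2415$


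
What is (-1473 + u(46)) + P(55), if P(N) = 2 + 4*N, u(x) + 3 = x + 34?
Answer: -1174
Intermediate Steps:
u(x) = 31 + x (u(x) = -3 + (x + 34) = -3 + (34 + x) = 31 + x)
(-1473 + u(46)) + P(55) = (-1473 + (31 + 46)) + (2 + 4*55) = (-1473 + 77) + (2 + 220) = -1396 + 222 = -1174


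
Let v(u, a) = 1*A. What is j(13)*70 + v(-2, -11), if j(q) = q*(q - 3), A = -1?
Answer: 9099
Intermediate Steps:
v(u, a) = -1 (v(u, a) = 1*(-1) = -1)
j(q) = q*(-3 + q)
j(13)*70 + v(-2, -11) = (13*(-3 + 13))*70 - 1 = (13*10)*70 - 1 = 130*70 - 1 = 9100 - 1 = 9099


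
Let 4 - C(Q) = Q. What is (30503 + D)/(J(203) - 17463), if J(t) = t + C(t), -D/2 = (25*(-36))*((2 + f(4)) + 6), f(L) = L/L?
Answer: -46703/17459 ≈ -2.6750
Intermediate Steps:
f(L) = 1
C(Q) = 4 - Q
D = 16200 (D = -2*25*(-36)*((2 + 1) + 6) = -(-1800)*(3 + 6) = -(-1800)*9 = -2*(-8100) = 16200)
J(t) = 4 (J(t) = t + (4 - t) = 4)
(30503 + D)/(J(203) - 17463) = (30503 + 16200)/(4 - 17463) = 46703/(-17459) = 46703*(-1/17459) = -46703/17459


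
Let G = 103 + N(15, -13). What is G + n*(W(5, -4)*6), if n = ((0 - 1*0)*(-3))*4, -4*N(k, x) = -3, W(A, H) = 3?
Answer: 415/4 ≈ 103.75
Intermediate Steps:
N(k, x) = 3/4 (N(k, x) = -1/4*(-3) = 3/4)
G = 415/4 (G = 103 + 3/4 = 415/4 ≈ 103.75)
n = 0 (n = ((0 + 0)*(-3))*4 = (0*(-3))*4 = 0*4 = 0)
G + n*(W(5, -4)*6) = 415/4 + 0*(3*6) = 415/4 + 0*18 = 415/4 + 0 = 415/4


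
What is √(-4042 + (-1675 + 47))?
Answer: 9*I*√70 ≈ 75.299*I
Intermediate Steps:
√(-4042 + (-1675 + 47)) = √(-4042 - 1628) = √(-5670) = 9*I*√70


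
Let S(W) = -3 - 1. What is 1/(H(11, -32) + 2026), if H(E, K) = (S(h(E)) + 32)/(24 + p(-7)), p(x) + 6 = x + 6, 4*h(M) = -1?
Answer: 17/34470 ≈ 0.00049318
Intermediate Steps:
h(M) = -1/4 (h(M) = (1/4)*(-1) = -1/4)
S(W) = -4
p(x) = x (p(x) = -6 + (x + 6) = -6 + (6 + x) = x)
H(E, K) = 28/17 (H(E, K) = (-4 + 32)/(24 - 7) = 28/17)
1/(H(11, -32) + 2026) = 1/(28/17 + 2026) = 1/(34470/17) = 17/34470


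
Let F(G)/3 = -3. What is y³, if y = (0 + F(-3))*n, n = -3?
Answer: 19683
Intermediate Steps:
F(G) = -9 (F(G) = 3*(-3) = -9)
y = 27 (y = (0 - 9)*(-3) = -9*(-3) = 27)
y³ = 27³ = 19683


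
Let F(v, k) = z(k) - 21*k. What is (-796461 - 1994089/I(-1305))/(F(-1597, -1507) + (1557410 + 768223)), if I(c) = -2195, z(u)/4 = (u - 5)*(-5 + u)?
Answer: -873118903/12623286960 ≈ -0.069167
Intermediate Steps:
z(u) = 4*(-5 + u)² (z(u) = 4*((u - 5)*(-5 + u)) = 4*((-5 + u)*(-5 + u)) = 4*(-5 + u)²)
F(v, k) = -21*k + 4*(-5 + k)² (F(v, k) = 4*(-5 + k)² - 21*k = -21*k + 4*(-5 + k)²)
(-796461 - 1994089/I(-1305))/(F(-1597, -1507) + (1557410 + 768223)) = (-796461 - 1994089/(-2195))/((-21*(-1507) + 4*(-5 - 1507)²) + (1557410 + 768223)) = (-796461 - 1994089*(-1/2195))/((31647 + 4*(-1512)²) + 2325633) = (-796461 + 1994089/2195)/((31647 + 4*2286144) + 2325633) = -1746237806/(2195*((31647 + 9144576) + 2325633)) = -1746237806/(2195*(9176223 + 2325633)) = -1746237806/2195/11501856 = -1746237806/2195*1/11501856 = -873118903/12623286960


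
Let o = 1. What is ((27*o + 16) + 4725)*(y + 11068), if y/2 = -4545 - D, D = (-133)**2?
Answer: -159251200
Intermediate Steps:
D = 17689
y = -44468 (y = 2*(-4545 - 1*17689) = 2*(-4545 - 17689) = 2*(-22234) = -44468)
((27*o + 16) + 4725)*(y + 11068) = ((27*1 + 16) + 4725)*(-44468 + 11068) = ((27 + 16) + 4725)*(-33400) = (43 + 4725)*(-33400) = 4768*(-33400) = -159251200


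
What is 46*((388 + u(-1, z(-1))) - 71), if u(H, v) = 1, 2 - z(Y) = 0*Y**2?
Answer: 14628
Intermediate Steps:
z(Y) = 2 (z(Y) = 2 - 0*Y**2 = 2 - 1*0 = 2 + 0 = 2)
46*((388 + u(-1, z(-1))) - 71) = 46*((388 + 1) - 71) = 46*(389 - 71) = 46*318 = 14628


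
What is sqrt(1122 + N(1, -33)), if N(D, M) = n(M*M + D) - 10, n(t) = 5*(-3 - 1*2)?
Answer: sqrt(1087) ≈ 32.970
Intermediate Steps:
n(t) = -25 (n(t) = 5*(-3 - 2) = 5*(-5) = -25)
N(D, M) = -35 (N(D, M) = -25 - 10 = -35)
sqrt(1122 + N(1, -33)) = sqrt(1122 - 35) = sqrt(1087)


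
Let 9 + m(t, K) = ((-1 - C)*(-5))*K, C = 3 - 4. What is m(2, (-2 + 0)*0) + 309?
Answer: 300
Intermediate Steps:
C = -1
m(t, K) = -9 (m(t, K) = -9 + ((-1 - 1*(-1))*(-5))*K = -9 + ((-1 + 1)*(-5))*K = -9 + (0*(-5))*K = -9 + 0*K = -9 + 0 = -9)
m(2, (-2 + 0)*0) + 309 = -9 + 309 = 300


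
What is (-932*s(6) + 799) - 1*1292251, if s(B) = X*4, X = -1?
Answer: -1287724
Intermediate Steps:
s(B) = -4 (s(B) = -1*4 = -4)
(-932*s(6) + 799) - 1*1292251 = (-932*(-4) + 799) - 1*1292251 = (3728 + 799) - 1292251 = 4527 - 1292251 = -1287724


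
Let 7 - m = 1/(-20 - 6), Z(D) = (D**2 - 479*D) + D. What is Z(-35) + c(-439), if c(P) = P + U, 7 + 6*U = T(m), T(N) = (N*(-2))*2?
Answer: 1365791/78 ≈ 17510.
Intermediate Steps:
Z(D) = D**2 - 478*D
m = 183/26 (m = 7 - 1/(-20 - 6) = 7 - 1/(-26) = 7 - 1*(-1/26) = 7 + 1/26 = 183/26 ≈ 7.0385)
T(N) = -4*N (T(N) = -2*N*2 = -4*N)
U = -457/78 (U = -7/6 + (-4*183/26)/6 = -7/6 + (1/6)*(-366/13) = -7/6 - 61/13 = -457/78 ≈ -5.8590)
c(P) = -457/78 + P (c(P) = P - 457/78 = -457/78 + P)
Z(-35) + c(-439) = -35*(-478 - 35) + (-457/78 - 439) = -35*(-513) - 34699/78 = 17955 - 34699/78 = 1365791/78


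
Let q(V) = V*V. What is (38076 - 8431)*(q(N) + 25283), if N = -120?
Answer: 1176402535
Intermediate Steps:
q(V) = V²
(38076 - 8431)*(q(N) + 25283) = (38076 - 8431)*((-120)² + 25283) = 29645*(14400 + 25283) = 29645*39683 = 1176402535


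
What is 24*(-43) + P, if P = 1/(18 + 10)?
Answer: -28895/28 ≈ -1032.0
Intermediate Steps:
P = 1/28 ≈ 0.035714
24*(-43) + P = 24*(-43) + 1/28 = -1032 + 1/28 = -28895/28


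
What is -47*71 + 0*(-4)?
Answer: -3337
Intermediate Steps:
-47*71 + 0*(-4) = -3337 + 0 = -3337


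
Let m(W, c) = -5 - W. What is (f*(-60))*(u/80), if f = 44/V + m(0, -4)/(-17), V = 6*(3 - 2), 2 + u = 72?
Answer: -13615/34 ≈ -400.44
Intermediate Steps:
u = 70 (u = -2 + 72 = 70)
V = 6 (V = 6*1 = 6)
f = 389/51 (f = 44/6 + (-5 - 1*0)/(-17) = 44*(1/6) + (-5 + 0)*(-1/17) = 22/3 - 5*(-1/17) = 22/3 + 5/17 = 389/51 ≈ 7.6274)
(f*(-60))*(u/80) = ((389/51)*(-60))*(70/80) = -544600/(17*80) = -7780/17*7/8 = -13615/34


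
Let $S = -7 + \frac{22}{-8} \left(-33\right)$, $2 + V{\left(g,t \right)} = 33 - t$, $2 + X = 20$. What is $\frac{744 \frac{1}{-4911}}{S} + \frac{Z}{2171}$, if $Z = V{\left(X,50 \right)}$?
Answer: $- \frac{12573137}{1190565545} \approx -0.010561$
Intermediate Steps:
$X = 18$ ($X = -2 + 20 = 18$)
$V{\left(g,t \right)} = 31 - t$ ($V{\left(g,t \right)} = -2 - \left(-33 + t\right) = 31 - t$)
$Z = -19$ ($Z = 31 - 50 = -19$)
$S = \frac{335}{4}$ ($S = -7 + 22 \left(- \frac{1}{8}\right) \left(-33\right) = -7 - - \frac{363}{4} = -7 + \frac{363}{4} = \frac{335}{4} \approx 83.75$)
$\frac{744 \frac{1}{-4911}}{S} + \frac{Z}{2171} = \frac{744 \frac{1}{-4911}}{\frac{335}{4}} - \frac{19}{2171} = 744 \left(- \frac{1}{4911}\right) \frac{4}{335} - \frac{19}{2171} = \left(- \frac{248}{1637}\right) \frac{4}{335} - \frac{19}{2171} = - \frac{992}{548395} - \frac{19}{2171} = - \frac{12573137}{1190565545}$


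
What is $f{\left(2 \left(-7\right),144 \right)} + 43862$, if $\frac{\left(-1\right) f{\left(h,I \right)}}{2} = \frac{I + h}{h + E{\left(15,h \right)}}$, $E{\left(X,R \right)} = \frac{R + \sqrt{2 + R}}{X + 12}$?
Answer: $\frac{1685822138}{38419} + \frac{3510 i \sqrt{3}}{38419} \approx 43880.0 + 0.15824 i$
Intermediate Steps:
$E{\left(X,R \right)} = \frac{R + \sqrt{2 + R}}{12 + X}$
$f{\left(h,I \right)} = - \frac{2 \left(I + h\right)}{\frac{\sqrt{2 + h}}{27} + \frac{28 h}{27}}$ ($f{\left(h,I \right)} = - 2 \frac{I + h}{h + \frac{h + \sqrt{2 + h}}{12 + 15}} = - 2 \frac{I + h}{h + \frac{h + \sqrt{2 + h}}{27}} = - 2 \frac{I + h}{h + \left(\frac{h}{27} + \frac{\sqrt{2 + h}}{27}\right)} = - 2 \frac{I + h}{\frac{\sqrt{2 + h}}{27} + \frac{28 h}{27}} = - \frac{2 \left(I + h\right)}{\frac{\sqrt{2 + h}}{27} + \frac{28 h}{27}}$)
$f{\left(2 \left(-7\right),144 \right)} + 43862 = \frac{54 \left(\left(-1\right) 144 - 2 \left(-7\right)\right)}{\sqrt{2 + 2 \left(-7\right)} + 28 \cdot 2 \left(-7\right)} + 43862 = \frac{54 \left(-144 - -14\right)}{\sqrt{2 - 14} + 28 \left(-14\right)} + 43862 = \frac{54 \left(-144 + 14\right)}{\sqrt{-12} - 392} + 43862 = 54 \frac{1}{2 i \sqrt{3} - 392} \left(-130\right) + 43862 = 54 \frac{1}{-392 + 2 i \sqrt{3}} \left(-130\right) + 43862 = - \frac{7020}{-392 + 2 i \sqrt{3}} + 43862 = 43862 - \frac{7020}{-392 + 2 i \sqrt{3}}$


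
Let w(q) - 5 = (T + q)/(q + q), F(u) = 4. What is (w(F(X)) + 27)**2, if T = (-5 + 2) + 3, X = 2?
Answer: 4225/4 ≈ 1056.3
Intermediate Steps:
T = 0 (T = -3 + 3 = 0)
w(q) = 11/2 (w(q) = 5 + (0 + q)/(q + q) = 5 + q/((2*q)) = 5 + q*(1/(2*q)) = 5 + 1/2 = 11/2)
(w(F(X)) + 27)**2 = (11/2 + 27)**2 = (65/2)**2 = 4225/4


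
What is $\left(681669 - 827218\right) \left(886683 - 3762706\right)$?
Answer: $418602271627$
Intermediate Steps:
$\left(681669 - 827218\right) \left(886683 - 3762706\right) = \left(-145549\right) \left(-2876023\right) = 418602271627$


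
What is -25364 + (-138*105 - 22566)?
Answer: -62420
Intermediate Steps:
-25364 + (-138*105 - 22566) = -25364 + (-14490 - 22566) = -25364 - 37056 = -62420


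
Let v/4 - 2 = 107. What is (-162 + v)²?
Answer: 75076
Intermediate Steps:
v = 436 (v = 8 + 4*107 = 8 + 428 = 436)
(-162 + v)² = (-162 + 436)² = 274² = 75076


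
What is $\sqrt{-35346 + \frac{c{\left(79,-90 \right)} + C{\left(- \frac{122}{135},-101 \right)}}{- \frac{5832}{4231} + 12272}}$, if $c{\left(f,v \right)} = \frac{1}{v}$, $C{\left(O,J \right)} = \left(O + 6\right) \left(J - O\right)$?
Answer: $\frac{i \sqrt{17363109292835645801555}}{700879500} \approx 188.01 i$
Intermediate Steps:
$C{\left(O,J \right)} = \left(6 + O\right) \left(J - O\right)$
$\sqrt{-35346 + \frac{c{\left(79,-90 \right)} + C{\left(- \frac{122}{135},-101 \right)}}{- \frac{5832}{4231} + 12272}} = \sqrt{-35346 + \frac{\frac{1}{-90} - \left(606 + \left(- \frac{122}{135}\right)^{2} + 107 \left(-122\right) \frac{1}{135}\right)}{- \frac{5832}{4231} + 12272}} = \sqrt{-35346 + \frac{- \frac{1}{90} - \left(606 + \left(\left(-122\right) \frac{1}{135}\right)^{2} + 107 \left(-122\right) \frac{1}{135}\right)}{\left(-5832\right) \frac{1}{4231} + 12272}} = \sqrt{-35346 + \frac{- \frac{1}{90} - \frac{9296944}{18225}}{- \frac{5832}{4231} + 12272}} = \sqrt{-35346 + \frac{- \frac{1}{90} + \left(\left(-1\right) \frac{14884}{18225} + \frac{244}{45} - 606 + \frac{12322}{135}\right)}{\frac{51917000}{4231}}} = \sqrt{-35346 + \left(- \frac{1}{90} + \left(- \frac{14884}{18225} + \frac{244}{45} - 606 + \frac{12322}{135}\right)\right) \frac{4231}{51917000}} = \sqrt{-35346 + \left(- \frac{1}{90} - \frac{9296944}{18225}\right) \frac{4231}{51917000}} = \sqrt{-35346 - \frac{78672453683}{1892374650000}} = \sqrt{- \frac{66887953051353683}{1892374650000}} = \frac{i \sqrt{17363109292835645801555}}{700879500}$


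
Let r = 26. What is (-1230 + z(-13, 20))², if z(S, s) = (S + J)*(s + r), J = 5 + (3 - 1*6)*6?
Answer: 5885476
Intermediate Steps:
J = -13 (J = 5 + (3 - 6)*6 = 5 - 3*6 = 5 - 18 = -13)
z(S, s) = (-13 + S)*(26 + s) (z(S, s) = (S - 13)*(s + 26) = (-13 + S)*(26 + s))
(-1230 + z(-13, 20))² = (-1230 + (-338 - 13*20 + 26*(-13) - 13*20))² = (-1230 + (-338 - 260 - 338 - 260))² = (-1230 - 1196)² = (-2426)² = 5885476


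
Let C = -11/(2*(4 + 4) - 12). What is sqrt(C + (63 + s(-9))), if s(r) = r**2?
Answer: sqrt(565)/2 ≈ 11.885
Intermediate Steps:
C = -11/4 (C = -11/(2*8 - 12) = -11/(16 - 12) = -11/4 ≈ -2.7500)
sqrt(C + (63 + s(-9))) = sqrt(-11/4 + (63 + (-9)**2)) = sqrt(-11/4 + (63 + 81)) = sqrt(-11/4 + 144) = sqrt(565/4) = sqrt(565)/2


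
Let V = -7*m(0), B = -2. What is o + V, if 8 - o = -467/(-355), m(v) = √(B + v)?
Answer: 2373/355 - 7*I*√2 ≈ 6.6845 - 9.8995*I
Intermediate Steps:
m(v) = √(-2 + v)
o = 2373/355 (o = 8 - (-467)/(-355) = 8 - (-467)*(-1)/355 = 8 - 1*467/355 = 8 - 467/355 = 2373/355 ≈ 6.6845)
V = -7*I*√2 (V = -7*√(-2 + 0) = -7*√(-2) = -7*I*√2 ≈ -9.8995*I)
o + V = 2373/355 - 7*I*√2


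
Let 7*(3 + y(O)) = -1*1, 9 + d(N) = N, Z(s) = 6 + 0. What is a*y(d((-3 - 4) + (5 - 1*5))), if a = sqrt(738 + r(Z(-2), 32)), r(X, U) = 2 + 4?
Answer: -44*sqrt(186)/7 ≈ -85.726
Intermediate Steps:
Z(s) = 6
r(X, U) = 6
d(N) = -9 + N
y(O) = -22/7 (y(O) = -3 + (-1*1)/7 = -3 + (1/7)*(-1) = -3 - 1/7 = -22/7)
a = 2*sqrt(186) (a = sqrt(738 + 6) = sqrt(744) = 2*sqrt(186) ≈ 27.276)
a*y(d((-3 - 4) + (5 - 1*5))) = (2*sqrt(186))*(-22/7) = -44*sqrt(186)/7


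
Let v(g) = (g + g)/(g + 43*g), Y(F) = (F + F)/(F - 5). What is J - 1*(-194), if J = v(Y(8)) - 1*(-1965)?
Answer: 47499/22 ≈ 2159.0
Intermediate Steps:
Y(F) = 2*F/(-5 + F) (Y(F) = (2*F)/(-5 + F) = 2*F/(-5 + F))
v(g) = 1/22 (v(g) = (2*g)/((44*g)) = (2*g)*(1/(44*g)) = 1/22)
J = 43231/22 (J = 1/22 - 1*(-1965) = 1/22 + 1965 = 43231/22 ≈ 1965.0)
J - 1*(-194) = 43231/22 - 1*(-194) = 43231/22 + 194 = 47499/22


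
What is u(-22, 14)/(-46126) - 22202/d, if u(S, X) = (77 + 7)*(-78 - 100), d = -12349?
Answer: 604365850/284804987 ≈ 2.1220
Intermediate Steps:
u(S, X) = -14952 (u(S, X) = 84*(-178) = -14952)
u(-22, 14)/(-46126) - 22202/d = -14952/(-46126) - 22202/(-12349) = -14952*(-1/46126) - 22202*(-1/12349) = 7476/23063 + 22202/12349 = 604365850/284804987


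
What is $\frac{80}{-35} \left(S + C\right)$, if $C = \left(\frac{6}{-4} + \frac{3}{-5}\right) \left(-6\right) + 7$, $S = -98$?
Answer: $\frac{896}{5} \approx 179.2$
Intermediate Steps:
$C = \frac{98}{5}$ ($C = \left(6 \left(- \frac{1}{4}\right) + 3 \left(- \frac{1}{5}\right)\right) \left(-6\right) + 7 = \left(- \frac{3}{2} - \frac{3}{5}\right) \left(-6\right) + 7 = \left(- \frac{21}{10}\right) \left(-6\right) + 7 = \frac{63}{5} + 7 = \frac{98}{5} \approx 19.6$)
$\frac{80}{-35} \left(S + C\right) = \frac{80}{-35} \left(-98 + \frac{98}{5}\right) = 80 \left(- \frac{1}{35}\right) \left(- \frac{392}{5}\right) = \left(- \frac{16}{7}\right) \left(- \frac{392}{5}\right) = \frac{896}{5}$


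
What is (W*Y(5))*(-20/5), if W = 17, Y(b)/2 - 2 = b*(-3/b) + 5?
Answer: -544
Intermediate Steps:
Y(b) = 8 (Y(b) = 4 + 2*(b*(-3/b) + 5) = 4 + 2*(-3 + 5) = 4 + 2*2 = 4 + 4 = 8)
(W*Y(5))*(-20/5) = (17*8)*(-20/5) = 136*(-20*⅕) = 136*(-4) = -544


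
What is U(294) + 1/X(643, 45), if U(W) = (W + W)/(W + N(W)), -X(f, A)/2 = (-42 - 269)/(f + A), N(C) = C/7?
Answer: 3553/1244 ≈ 2.8561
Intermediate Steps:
N(C) = C/7 (N(C) = C*(1/7) = C/7)
X(f, A) = 622/(A + f) (X(f, A) = -2*(-42 - 269)/(f + A) = -(-622)/(A + f) = 622/(A + f))
U(W) = 7/4 (U(W) = (W + W)/(W + W/7) = (2*W)/((8*W/7)) = (2*W)*(7/(8*W)) = 7/4)
U(294) + 1/X(643, 45) = 7/4 + 1/(622/(45 + 643)) = 7/4 + 1/(622/688) = 7/4 + 1/(622*(1/688)) = 7/4 + 1/(311/344) = 7/4 + 344/311 = 3553/1244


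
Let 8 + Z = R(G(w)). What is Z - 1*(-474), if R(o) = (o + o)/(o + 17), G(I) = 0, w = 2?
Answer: 466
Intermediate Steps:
R(o) = 2*o/(17 + o) (R(o) = (2*o)/(17 + o) = 2*o/(17 + o))
Z = -8 (Z = -8 + 2*0/(17 + 0) = -8 + 2*0/17 = -8 + 2*0*(1/17) = -8 + 0 = -8)
Z - 1*(-474) = -8 - 1*(-474) = -8 + 474 = 466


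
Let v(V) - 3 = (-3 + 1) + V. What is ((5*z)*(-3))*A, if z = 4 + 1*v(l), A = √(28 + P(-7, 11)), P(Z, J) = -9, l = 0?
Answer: -75*√19 ≈ -326.92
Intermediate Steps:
A = √19 (A = √(28 - 9) = √19 ≈ 4.3589)
v(V) = 1 + V (v(V) = 3 + ((-3 + 1) + V) = 3 + (-2 + V) = 1 + V)
z = 5 (z = 4 + 1*(1 + 0) = 4 + 1*1 = 4 + 1 = 5)
((5*z)*(-3))*A = ((5*5)*(-3))*√19 = (25*(-3))*√19 = -75*√19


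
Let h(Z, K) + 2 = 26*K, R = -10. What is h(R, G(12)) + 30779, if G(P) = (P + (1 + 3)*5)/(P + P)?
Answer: 92435/3 ≈ 30812.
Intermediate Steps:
G(P) = (20 + P)/(2*P) (G(P) = (P + 4*5)/((2*P)) = (P + 20)*(1/(2*P)) = (20 + P)*(1/(2*P)) = (20 + P)/(2*P))
h(Z, K) = -2 + 26*K
h(R, G(12)) + 30779 = (-2 + 26*((½)*(20 + 12)/12)) + 30779 = (-2 + 26*((½)*(1/12)*32)) + 30779 = (-2 + 26*(4/3)) + 30779 = (-2 + 104/3) + 30779 = 98/3 + 30779 = 92435/3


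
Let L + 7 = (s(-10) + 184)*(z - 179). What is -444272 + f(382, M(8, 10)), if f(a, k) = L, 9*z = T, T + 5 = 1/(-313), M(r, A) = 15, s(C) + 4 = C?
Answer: -148613497/313 ≈ -4.7480e+5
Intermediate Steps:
s(C) = -4 + C
T = -1566/313 (T = -5 + 1/(-313) = -5 - 1/313 = -1566/313 ≈ -5.0032)
z = -174/313 (z = (⅑)*(-1566/313) = -174/313 ≈ -0.55591)
L = -9556361/313 (L = -7 + ((-4 - 10) + 184)*(-174/313 - 179) = -7 + (-14 + 184)*(-56201/313) = -7 + 170*(-56201/313) = -7 - 9554170/313 = -9556361/313 ≈ -30532.)
f(a, k) = -9556361/313
-444272 + f(382, M(8, 10)) = -444272 - 9556361/313 = -148613497/313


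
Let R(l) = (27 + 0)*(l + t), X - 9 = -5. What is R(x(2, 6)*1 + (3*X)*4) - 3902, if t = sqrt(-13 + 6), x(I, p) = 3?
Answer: -2525 + 27*I*sqrt(7) ≈ -2525.0 + 71.435*I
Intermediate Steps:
X = 4 (X = 9 - 5 = 4)
t = I*sqrt(7) (t = sqrt(-7) = I*sqrt(7) ≈ 2.6458*I)
R(l) = 27*l + 27*I*sqrt(7) (R(l) = (27 + 0)*(l + I*sqrt(7)) = 27*(l + I*sqrt(7)) = 27*l + 27*I*sqrt(7))
R(x(2, 6)*1 + (3*X)*4) - 3902 = (27*(3*1 + (3*4)*4) + 27*I*sqrt(7)) - 3902 = (27*(3 + 12*4) + 27*I*sqrt(7)) - 3902 = (27*(3 + 48) + 27*I*sqrt(7)) - 3902 = (27*51 + 27*I*sqrt(7)) - 3902 = (1377 + 27*I*sqrt(7)) - 3902 = -2525 + 27*I*sqrt(7)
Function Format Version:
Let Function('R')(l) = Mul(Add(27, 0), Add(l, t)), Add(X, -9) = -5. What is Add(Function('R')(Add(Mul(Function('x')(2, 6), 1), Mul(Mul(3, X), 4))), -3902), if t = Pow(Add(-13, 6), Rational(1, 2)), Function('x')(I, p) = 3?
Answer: Add(-2525, Mul(27, I, Pow(7, Rational(1, 2)))) ≈ Add(-2525.0, Mul(71.435, I))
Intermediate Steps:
X = 4 (X = Add(9, -5) = 4)
t = Mul(I, Pow(7, Rational(1, 2))) (t = Pow(-7, Rational(1, 2)) = Mul(I, Pow(7, Rational(1, 2))) ≈ Mul(2.6458, I))
Function('R')(l) = Add(Mul(27, l), Mul(27, I, Pow(7, Rational(1, 2)))) (Function('R')(l) = Mul(Add(27, 0), Add(l, Mul(I, Pow(7, Rational(1, 2))))) = Mul(27, Add(l, Mul(I, Pow(7, Rational(1, 2))))) = Add(Mul(27, l), Mul(27, I, Pow(7, Rational(1, 2)))))
Add(Function('R')(Add(Mul(Function('x')(2, 6), 1), Mul(Mul(3, X), 4))), -3902) = Add(Add(Mul(27, Add(Mul(3, 1), Mul(Mul(3, 4), 4))), Mul(27, I, Pow(7, Rational(1, 2)))), -3902) = Add(Add(Mul(27, Add(3, Mul(12, 4))), Mul(27, I, Pow(7, Rational(1, 2)))), -3902) = Add(Add(Mul(27, Add(3, 48)), Mul(27, I, Pow(7, Rational(1, 2)))), -3902) = Add(Add(Mul(27, 51), Mul(27, I, Pow(7, Rational(1, 2)))), -3902) = Add(Add(1377, Mul(27, I, Pow(7, Rational(1, 2)))), -3902) = Add(-2525, Mul(27, I, Pow(7, Rational(1, 2))))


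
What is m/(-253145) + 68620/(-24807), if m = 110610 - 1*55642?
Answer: -18734401076/6279768015 ≈ -2.9833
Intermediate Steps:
m = 54968 (m = 110610 - 55642 = 54968)
m/(-253145) + 68620/(-24807) = 54968/(-253145) + 68620/(-24807) = 54968*(-1/253145) + 68620*(-1/24807) = -54968/253145 - 68620/24807 = -18734401076/6279768015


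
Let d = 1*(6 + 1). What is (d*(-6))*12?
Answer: -504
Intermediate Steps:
d = 7 (d = 1*7 = 7)
(d*(-6))*12 = (7*(-6))*12 = -42*12 = -504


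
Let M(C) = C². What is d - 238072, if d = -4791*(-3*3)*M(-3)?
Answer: 149999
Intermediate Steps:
d = 388071 (d = -4791*(-3*3)*(-3)² = -(-43119)*9 = -4791*(-81) = 388071)
d - 238072 = 388071 - 238072 = 149999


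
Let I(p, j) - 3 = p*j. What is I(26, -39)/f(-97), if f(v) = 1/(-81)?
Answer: 81891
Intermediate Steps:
I(p, j) = 3 + j*p (I(p, j) = 3 + p*j = 3 + j*p)
f(v) = -1/81
I(26, -39)/f(-97) = (3 - 39*26)/(-1/81) = (3 - 1014)*(-81) = -1011*(-81) = 81891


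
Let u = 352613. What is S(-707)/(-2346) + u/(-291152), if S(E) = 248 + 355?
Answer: -167132459/113840432 ≈ -1.4681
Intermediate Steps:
S(E) = 603
S(-707)/(-2346) + u/(-291152) = 603/(-2346) + 352613/(-291152) = 603*(-1/2346) + 352613*(-1/291152) = -201/782 - 352613/291152 = -167132459/113840432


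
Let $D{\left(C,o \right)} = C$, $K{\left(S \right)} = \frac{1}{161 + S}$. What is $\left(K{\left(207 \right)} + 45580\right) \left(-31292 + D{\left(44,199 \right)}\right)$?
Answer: $- \frac{32758530273}{23} \approx -1.4243 \cdot 10^{9}$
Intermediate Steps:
$\left(K{\left(207 \right)} + 45580\right) \left(-31292 + D{\left(44,199 \right)}\right) = \left(\frac{1}{161 + 207} + 45580\right) \left(-31292 + 44\right) = \left(\frac{1}{368} + 45580\right) \left(-31248\right) = \frac{16773441}{368} \left(-31248\right) = - \frac{32758530273}{23}$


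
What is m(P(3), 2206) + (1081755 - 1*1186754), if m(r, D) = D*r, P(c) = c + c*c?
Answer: -78527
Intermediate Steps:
P(c) = c + c²
m(P(3), 2206) + (1081755 - 1*1186754) = 2206*(3*(1 + 3)) + (1081755 - 1*1186754) = 2206*(3*4) + (1081755 - 1186754) = 2206*12 - 104999 = 26472 - 104999 = -78527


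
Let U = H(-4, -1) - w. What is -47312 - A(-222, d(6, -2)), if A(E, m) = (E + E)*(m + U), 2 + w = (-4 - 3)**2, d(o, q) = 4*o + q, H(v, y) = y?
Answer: -58856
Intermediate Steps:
d(o, q) = q + 4*o
w = 47 (w = -2 + (-4 - 3)**2 = -2 + (-7)**2 = -2 + 49 = 47)
U = -48 (U = -1 - 1*47 = -1 - 47 = -48)
A(E, m) = 2*E*(-48 + m) (A(E, m) = (E + E)*(m - 48) = (2*E)*(-48 + m) = 2*E*(-48 + m))
-47312 - A(-222, d(6, -2)) = -47312 - 2*(-222)*(-48 + (-2 + 4*6)) = -47312 - 2*(-222)*(-48 + (-2 + 24)) = -47312 - 2*(-222)*(-48 + 22) = -47312 - 2*(-222)*(-26) = -47312 - 1*11544 = -47312 - 11544 = -58856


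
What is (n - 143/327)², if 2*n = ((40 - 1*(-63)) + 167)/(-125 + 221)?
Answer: 102799321/109495296 ≈ 0.93885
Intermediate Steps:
n = 45/32 (n = (((40 - 1*(-63)) + 167)/(-125 + 221))/2 = (((40 + 63) + 167)/96)/2 = ((103 + 167)*(1/96))/2 = (270*(1/96))/2 = (½)*(45/16) = 45/32 ≈ 1.4063)
(n - 143/327)² = (45/32 - 143/327)² = (10139/10464)² = 102799321/109495296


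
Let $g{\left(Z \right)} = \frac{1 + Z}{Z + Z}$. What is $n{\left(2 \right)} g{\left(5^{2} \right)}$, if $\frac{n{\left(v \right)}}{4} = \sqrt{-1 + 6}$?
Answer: $\frac{52 \sqrt{5}}{25} \approx 4.651$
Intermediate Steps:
$g{\left(Z \right)} = \frac{1 + Z}{2 Z}$
$n{\left(v \right)} = 4 \sqrt{5}$ ($n{\left(v \right)} = 4 \sqrt{-1 + 6} = 4 \sqrt{5}$)
$n{\left(2 \right)} g{\left(5^{2} \right)} = 4 \sqrt{5} \frac{1 + 5^{2}}{2 \cdot 5^{2}} = 4 \sqrt{5} \frac{1 + 25}{2 \cdot 25} = 4 \sqrt{5} \cdot \frac{1}{2} \cdot \frac{1}{25} \cdot 26 = 4 \sqrt{5} \cdot \frac{13}{25} = \frac{52 \sqrt{5}}{25}$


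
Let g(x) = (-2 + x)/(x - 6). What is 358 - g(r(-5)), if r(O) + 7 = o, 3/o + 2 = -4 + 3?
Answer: 2501/7 ≈ 357.29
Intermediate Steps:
o = -1 (o = 3/(-2 + (-4 + 3)) = 3/(-2 - 1) = 3/(-3) = 3*(-1/3) = -1)
r(O) = -8 (r(O) = -7 - 1 = -8)
g(x) = (-2 + x)/(-6 + x)
358 - g(r(-5)) = 358 - (-2 - 8)/(-6 - 8) = 358 - (-10)/(-14) = 358 - (-1)*(-10)/14 = 358 - 1*5/7 = 358 - 5/7 = 2501/7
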